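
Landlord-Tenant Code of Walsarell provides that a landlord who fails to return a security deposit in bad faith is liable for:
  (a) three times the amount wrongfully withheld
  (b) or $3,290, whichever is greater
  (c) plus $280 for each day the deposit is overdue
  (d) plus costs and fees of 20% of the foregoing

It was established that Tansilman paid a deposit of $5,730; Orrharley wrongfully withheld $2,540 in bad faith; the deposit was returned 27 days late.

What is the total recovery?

$18,216

Trebled: 3 × $2,540 = $7,620
Minimum $3,290: $7,620 meets the minimum, no increase.
Late-return penalty: 27 × $280 = $7,560
Damages plus late penalty: $7,620 + $7,560 = $15,180
Costs and fees: 20% of $15,180 = $3,036
Total recovery: $15,180 + $3,036 = $18,216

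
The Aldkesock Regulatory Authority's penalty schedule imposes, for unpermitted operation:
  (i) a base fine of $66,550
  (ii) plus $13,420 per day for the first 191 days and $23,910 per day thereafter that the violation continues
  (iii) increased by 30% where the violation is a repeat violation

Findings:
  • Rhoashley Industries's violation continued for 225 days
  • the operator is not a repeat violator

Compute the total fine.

$3,442,710

First 191 days: 191 × $13,420 = $2,563,220
Remaining days: (225 − 191) × $23,910 = $812,940
Per-day component: $2,563,220 + $812,940 = $3,376,160
Base plus per-day: $66,550 + $3,376,160 = $3,442,710
The operator is not a repeat violator: no 30% increase.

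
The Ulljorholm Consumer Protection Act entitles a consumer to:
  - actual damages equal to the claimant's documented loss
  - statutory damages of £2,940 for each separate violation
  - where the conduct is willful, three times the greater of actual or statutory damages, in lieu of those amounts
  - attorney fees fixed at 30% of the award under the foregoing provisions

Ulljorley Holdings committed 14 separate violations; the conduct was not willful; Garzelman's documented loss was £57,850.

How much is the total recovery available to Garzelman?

Total recovery: £128,713

Statutory damages: 14 × £2,940 = £41,160
Conduct not willful: the in-lieu enhancement does not apply.
Actual plus statutory damages: £57,850 + £41,160 = £99,010
Attorney fees: 30% of £99,010 = £29,703
Total recovery: £99,010 + £29,703 = £128,713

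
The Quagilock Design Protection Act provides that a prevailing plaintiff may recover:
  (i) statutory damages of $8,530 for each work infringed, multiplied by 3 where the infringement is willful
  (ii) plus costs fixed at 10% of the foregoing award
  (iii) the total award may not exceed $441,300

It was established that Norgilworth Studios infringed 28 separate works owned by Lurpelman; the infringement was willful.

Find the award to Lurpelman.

Statutory damages: 28 × $8,530 = $238,840
Trebled: 3 × $238,840 = $716,520
Costs: 10% of $716,520 = $71,652
Award plus costs: $716,520 + $71,652 = $788,172
Cap at $441,300: $788,172 exceeds the cap → $441,300

Award: $441,300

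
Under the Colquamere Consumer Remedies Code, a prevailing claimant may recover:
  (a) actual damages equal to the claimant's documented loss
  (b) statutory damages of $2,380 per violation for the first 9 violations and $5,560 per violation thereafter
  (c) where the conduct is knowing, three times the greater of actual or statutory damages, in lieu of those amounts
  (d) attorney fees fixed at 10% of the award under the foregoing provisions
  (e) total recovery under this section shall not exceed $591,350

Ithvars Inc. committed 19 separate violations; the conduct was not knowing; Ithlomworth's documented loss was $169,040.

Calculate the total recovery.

First 9 violations: 9 × $2,380 = $21,420
Remaining violations: (19 − 9) × $5,560 = $55,600
Statutory damages: $21,420 + $55,600 = $77,020
Conduct not knowing: the in-lieu enhancement does not apply.
Actual plus statutory damages: $169,040 + $77,020 = $246,060
Attorney fees: 10% of $246,060 = $24,606
Total before cap: $246,060 + $24,606 = $270,666
Cap at $591,350: $270,666 is within the cap, no reduction.

$270,666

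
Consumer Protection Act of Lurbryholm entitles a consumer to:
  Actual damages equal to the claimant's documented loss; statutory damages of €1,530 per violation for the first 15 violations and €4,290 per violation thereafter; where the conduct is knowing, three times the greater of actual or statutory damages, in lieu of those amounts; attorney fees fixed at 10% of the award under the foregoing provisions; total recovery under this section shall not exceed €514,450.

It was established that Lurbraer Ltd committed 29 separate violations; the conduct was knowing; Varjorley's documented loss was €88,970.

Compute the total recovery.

First 15 violations: 15 × €1,530 = €22,950
Remaining violations: (29 − 15) × €4,290 = €60,060
Statutory damages: €22,950 + €60,060 = €83,010
Greater of actual damages (€88,970) or statutory damages (€83,010): €88,970
Trebled: 3 × €88,970 = €266,910
Attorney fees: 10% of €266,910 = €26,691
Total before cap: €266,910 + €26,691 = €293,601
Cap at €514,450: €293,601 is within the cap, no reduction.

€293,601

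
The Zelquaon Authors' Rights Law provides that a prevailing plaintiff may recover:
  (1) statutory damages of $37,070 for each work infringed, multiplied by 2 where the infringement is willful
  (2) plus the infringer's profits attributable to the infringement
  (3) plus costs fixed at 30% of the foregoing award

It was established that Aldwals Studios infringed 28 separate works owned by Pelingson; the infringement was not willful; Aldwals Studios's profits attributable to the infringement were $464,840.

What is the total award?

Statutory damages: 28 × $37,070 = $1,037,960
Infringement not willful: no ×2 enhancement.
Combined award: $1,037,960 + $464,840 = $1,502,800
Costs: 30% of $1,502,800 = $450,840
Award plus costs: $1,502,800 + $450,840 = $1,953,640

Award: $1,953,640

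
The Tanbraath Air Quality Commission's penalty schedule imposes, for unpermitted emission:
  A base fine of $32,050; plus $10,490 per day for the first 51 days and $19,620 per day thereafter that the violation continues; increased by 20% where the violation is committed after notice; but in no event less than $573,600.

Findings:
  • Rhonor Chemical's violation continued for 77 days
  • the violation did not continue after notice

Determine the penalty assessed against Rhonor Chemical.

First 51 days: 51 × $10,490 = $534,990
Remaining days: (77 − 51) × $19,620 = $510,120
Per-day component: $534,990 + $510,120 = $1,045,110
Base plus per-day: $32,050 + $1,045,110 = $1,077,160
The violation did not continue after notice: no 20% increase.
Minimum $573,600: $1,077,160 meets the minimum, no increase.

Civil penalty: $1,077,160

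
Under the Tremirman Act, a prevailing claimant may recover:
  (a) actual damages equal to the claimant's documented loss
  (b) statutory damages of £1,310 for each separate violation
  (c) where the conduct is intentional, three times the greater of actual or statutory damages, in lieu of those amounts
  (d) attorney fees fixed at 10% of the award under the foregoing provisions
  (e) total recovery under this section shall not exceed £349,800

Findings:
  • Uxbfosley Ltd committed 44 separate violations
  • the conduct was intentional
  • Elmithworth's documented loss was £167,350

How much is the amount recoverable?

Statutory damages: 44 × £1,310 = £57,640
Greater of actual damages (£167,350) or statutory damages (£57,640): £167,350
Trebled: 3 × £167,350 = £502,050
Attorney fees: 10% of £502,050 = £50,205
Total before cap: £502,050 + £50,205 = £552,255
Cap at £349,800: £552,255 exceeds the cap → £349,800

£349,800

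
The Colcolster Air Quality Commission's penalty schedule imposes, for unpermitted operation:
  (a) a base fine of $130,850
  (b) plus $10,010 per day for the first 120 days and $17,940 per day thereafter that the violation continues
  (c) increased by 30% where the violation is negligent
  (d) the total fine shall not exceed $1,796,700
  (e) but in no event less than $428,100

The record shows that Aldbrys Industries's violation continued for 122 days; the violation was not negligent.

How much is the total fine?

First 120 days: 120 × $10,010 = $1,201,200
Remaining days: (122 − 120) × $17,940 = $35,880
Per-day component: $1,201,200 + $35,880 = $1,237,080
Base plus per-day: $130,850 + $1,237,080 = $1,367,930
The violation was not negligent: no 30% increase.
Cap at $1,796,700: $1,367,930 is within the cap, no reduction.
Minimum $428,100: $1,367,930 meets the minimum, no increase.

$1,367,930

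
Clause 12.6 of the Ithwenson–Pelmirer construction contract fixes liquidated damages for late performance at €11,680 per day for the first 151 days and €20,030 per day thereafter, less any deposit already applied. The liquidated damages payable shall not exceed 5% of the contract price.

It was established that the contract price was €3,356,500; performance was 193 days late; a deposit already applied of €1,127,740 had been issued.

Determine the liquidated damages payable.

€167,825

First 151 days: 151 × €11,680 = €1,763,680
Remaining days: (193 − 151) × €20,030 = €841,260
Accrued per-day damages: €1,763,680 + €841,260 = €2,604,940
Less deposit already applied: €2,604,940 − €1,127,740 = €1,477,200
Cap: 5% of €3,356,500 = €167,825
Cap at €167,825: €1,477,200 exceeds the cap → €167,825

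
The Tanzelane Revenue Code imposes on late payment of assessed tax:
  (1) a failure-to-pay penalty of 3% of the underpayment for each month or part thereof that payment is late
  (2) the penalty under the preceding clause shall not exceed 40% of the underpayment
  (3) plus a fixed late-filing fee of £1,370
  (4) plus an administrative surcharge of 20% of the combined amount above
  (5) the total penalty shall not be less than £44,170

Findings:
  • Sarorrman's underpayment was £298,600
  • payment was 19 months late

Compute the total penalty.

£144,972

Accrued rate: 3% × 19 = 57%, capped at 40% → 40%
Failure-to-pay penalty: 40% of £298,600 = £119,440
Penalty before surcharge: £119,440 + £1,370 = £120,810
Administrative surcharge: 20% of £120,810 = £24,162
Total penalty: £120,810 + £24,162 = £144,972
Minimum £44,170: £144,972 meets the minimum, no increase.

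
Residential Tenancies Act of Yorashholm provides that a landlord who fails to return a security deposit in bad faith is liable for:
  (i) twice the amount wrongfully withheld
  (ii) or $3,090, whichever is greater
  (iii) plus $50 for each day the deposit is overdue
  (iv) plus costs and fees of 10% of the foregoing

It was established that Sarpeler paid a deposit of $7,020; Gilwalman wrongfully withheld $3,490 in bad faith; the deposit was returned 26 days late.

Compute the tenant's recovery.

Recovery: $9,108

Doubled: 2 × $3,490 = $6,980
Minimum $3,090: $6,980 meets the minimum, no increase.
Late-return penalty: 26 × $50 = $1,300
Damages plus late penalty: $6,980 + $1,300 = $8,280
Costs and fees: 10% of $8,280 = $828
Total recovery: $8,280 + $828 = $9,108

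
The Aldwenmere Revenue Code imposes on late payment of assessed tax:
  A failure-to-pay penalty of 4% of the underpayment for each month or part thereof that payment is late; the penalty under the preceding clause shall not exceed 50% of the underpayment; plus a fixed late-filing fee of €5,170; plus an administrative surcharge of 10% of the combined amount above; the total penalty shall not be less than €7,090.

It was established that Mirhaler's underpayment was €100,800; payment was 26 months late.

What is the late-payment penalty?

Accrued rate: 4% × 26 = 104%, capped at 50% → 50%
Failure-to-pay penalty: 50% of €100,800 = €50,400
Penalty before surcharge: €50,400 + €5,170 = €55,570
Administrative surcharge: 10% of €55,570 = €5,557
Total penalty: €55,570 + €5,557 = €61,127
Minimum €7,090: €61,127 meets the minimum, no increase.

€61,127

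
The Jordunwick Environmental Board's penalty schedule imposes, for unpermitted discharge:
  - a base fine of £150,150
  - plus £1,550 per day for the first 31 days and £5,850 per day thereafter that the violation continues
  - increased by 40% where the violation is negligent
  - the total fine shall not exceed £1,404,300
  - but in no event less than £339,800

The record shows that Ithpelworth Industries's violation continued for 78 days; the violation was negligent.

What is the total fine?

First 31 days: 31 × £1,550 = £48,050
Remaining days: (78 − 31) × £5,850 = £274,950
Per-day component: £48,050 + £274,950 = £323,000
Base plus per-day: £150,150 + £323,000 = £473,150
Enhancement: 40% of £473,150 = £189,260
Enhanced fine: £473,150 + £189,260 = £662,410
Cap at £1,404,300: £662,410 is within the cap, no reduction.
Minimum £339,800: £662,410 meets the minimum, no increase.

£662,410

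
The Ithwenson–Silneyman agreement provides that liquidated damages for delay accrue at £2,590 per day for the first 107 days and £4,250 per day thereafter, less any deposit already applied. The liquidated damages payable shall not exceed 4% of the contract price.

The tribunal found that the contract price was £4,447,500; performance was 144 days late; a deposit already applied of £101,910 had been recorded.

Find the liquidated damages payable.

First 107 days: 107 × £2,590 = £277,130
Remaining days: (144 − 107) × £4,250 = £157,250
Accrued per-day damages: £277,130 + £157,250 = £434,380
Less deposit already applied: £434,380 − £101,910 = £332,470
Cap: 4% of £4,447,500 = £177,900
Cap at £177,900: £332,470 exceeds the cap → £177,900

£177,900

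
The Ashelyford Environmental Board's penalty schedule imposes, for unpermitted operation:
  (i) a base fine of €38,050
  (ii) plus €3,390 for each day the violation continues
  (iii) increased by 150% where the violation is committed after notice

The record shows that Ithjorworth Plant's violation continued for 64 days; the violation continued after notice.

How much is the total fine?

Civil penalty: €637,525

Per-day component: 64 × €3,390 = €216,960
Base plus per-day: €38,050 + €216,960 = €255,010
Enhancement: 150% of €255,010 = €382,515
Enhanced fine: €255,010 + €382,515 = €637,525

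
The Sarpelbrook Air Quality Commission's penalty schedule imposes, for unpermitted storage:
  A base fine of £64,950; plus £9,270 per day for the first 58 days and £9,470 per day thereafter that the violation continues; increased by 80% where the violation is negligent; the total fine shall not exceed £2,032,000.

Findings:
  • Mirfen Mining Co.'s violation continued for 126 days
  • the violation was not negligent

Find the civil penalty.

£1,246,570

First 58 days: 58 × £9,270 = £537,660
Remaining days: (126 − 58) × £9,470 = £643,960
Per-day component: £537,660 + £643,960 = £1,181,620
Base plus per-day: £64,950 + £1,181,620 = £1,246,570
The violation was not negligent: no 80% increase.
Cap at £2,032,000: £1,246,570 is within the cap, no reduction.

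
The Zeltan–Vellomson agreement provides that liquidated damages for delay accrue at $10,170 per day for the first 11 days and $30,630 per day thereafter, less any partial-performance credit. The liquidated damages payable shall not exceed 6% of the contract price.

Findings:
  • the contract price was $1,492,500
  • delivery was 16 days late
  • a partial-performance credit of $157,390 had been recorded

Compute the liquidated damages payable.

Liquidated damages: $89,550

First 11 days: 11 × $10,170 = $111,870
Remaining days: (16 − 11) × $30,630 = $153,150
Accrued per-day damages: $111,870 + $153,150 = $265,020
Less partial-performance credit: $265,020 − $157,390 = $107,630
Cap: 6% of $1,492,500 = $89,550
Cap at $89,550: $107,630 exceeds the cap → $89,550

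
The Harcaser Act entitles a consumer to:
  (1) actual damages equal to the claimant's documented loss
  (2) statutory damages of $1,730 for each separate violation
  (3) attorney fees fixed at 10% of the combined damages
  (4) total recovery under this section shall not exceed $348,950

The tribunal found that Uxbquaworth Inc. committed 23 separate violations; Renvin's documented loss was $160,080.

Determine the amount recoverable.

Statutory damages: 23 × $1,730 = $39,790
Combined damages: $160,080 + $39,790 = $199,870
Attorney fees: 10% of $199,870 = $19,987
Total before cap: $199,870 + $19,987 = $219,857
Cap at $348,950: $219,857 is within the cap, no reduction.

$219,857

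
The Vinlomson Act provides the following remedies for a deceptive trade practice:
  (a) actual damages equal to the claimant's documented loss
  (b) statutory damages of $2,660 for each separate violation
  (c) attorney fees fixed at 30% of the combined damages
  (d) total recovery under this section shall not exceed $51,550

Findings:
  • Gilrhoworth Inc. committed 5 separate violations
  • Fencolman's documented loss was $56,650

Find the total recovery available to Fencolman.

Statutory damages: 5 × $2,660 = $13,300
Combined damages: $56,650 + $13,300 = $69,950
Attorney fees: 30% of $69,950 = $20,985
Total before cap: $69,950 + $20,985 = $90,935
Cap at $51,550: $90,935 exceeds the cap → $51,550

$51,550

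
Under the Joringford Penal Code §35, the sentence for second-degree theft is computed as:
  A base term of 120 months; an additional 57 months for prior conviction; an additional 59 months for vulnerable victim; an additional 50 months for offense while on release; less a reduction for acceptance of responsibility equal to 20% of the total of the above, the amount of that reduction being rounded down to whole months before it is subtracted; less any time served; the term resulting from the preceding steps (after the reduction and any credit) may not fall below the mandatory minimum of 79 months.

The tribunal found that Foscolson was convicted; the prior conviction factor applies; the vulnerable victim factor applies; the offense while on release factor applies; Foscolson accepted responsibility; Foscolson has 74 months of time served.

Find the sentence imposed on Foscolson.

Prior conviction enhancement: +57 months
Vulnerable victim enhancement: +59 months
Offense while on release enhancement: +50 months
Adjusted term: 120 months + 57 months + 59 months + 50 months = 286 months
Acceptance of responsibility reduction: 20% of 286 months = 57 months (rounded down)
After reduction: 286 − 57 = 229 months
Less time served: 229 months − 74 months = 155 months
Minimum 79 months: 155 months meets the minimum, no increase.

155 months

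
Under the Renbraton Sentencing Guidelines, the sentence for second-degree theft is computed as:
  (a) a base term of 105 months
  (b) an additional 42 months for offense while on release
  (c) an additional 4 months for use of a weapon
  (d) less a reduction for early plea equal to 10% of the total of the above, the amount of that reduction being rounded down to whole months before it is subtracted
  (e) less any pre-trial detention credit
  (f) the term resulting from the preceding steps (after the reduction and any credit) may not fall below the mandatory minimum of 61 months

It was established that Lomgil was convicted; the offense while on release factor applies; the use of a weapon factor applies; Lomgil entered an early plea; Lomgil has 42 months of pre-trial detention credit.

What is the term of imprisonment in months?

94 months

Offense while on release enhancement: +42 months
Use of a weapon enhancement: +4 months
Adjusted term: 105 months + 42 months + 4 months = 151 months
Early plea reduction: 10% of 151 months = 15 months (rounded down)
After reduction: 151 − 15 = 136 months
Less pre-trial detention credit: 136 months − 42 months = 94 months
Minimum 61 months: 94 months meets the minimum, no increase.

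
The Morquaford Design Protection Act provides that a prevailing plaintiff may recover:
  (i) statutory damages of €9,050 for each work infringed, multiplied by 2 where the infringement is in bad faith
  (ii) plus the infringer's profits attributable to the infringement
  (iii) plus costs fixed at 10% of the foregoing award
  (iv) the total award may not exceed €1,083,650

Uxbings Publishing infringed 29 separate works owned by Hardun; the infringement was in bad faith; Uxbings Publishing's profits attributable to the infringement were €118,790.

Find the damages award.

€708,059

Statutory damages: 29 × €9,050 = €262,450
Doubled: 2 × €262,450 = €524,900
Combined award: €524,900 + €118,790 = €643,690
Costs: 10% of €643,690 = €64,369
Award plus costs: €643,690 + €64,369 = €708,059
Cap at €1,083,650: €708,059 is within the cap, no reduction.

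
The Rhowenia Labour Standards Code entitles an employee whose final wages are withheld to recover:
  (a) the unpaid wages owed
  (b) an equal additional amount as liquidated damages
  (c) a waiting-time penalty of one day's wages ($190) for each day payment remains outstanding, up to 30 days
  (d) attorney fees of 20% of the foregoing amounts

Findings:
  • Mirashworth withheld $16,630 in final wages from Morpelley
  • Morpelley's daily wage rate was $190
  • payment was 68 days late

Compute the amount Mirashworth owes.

Total award: $46,752

Liquidated damages (equal amount): $16,630
Penalty days: min(68, 30) = 30
Waiting-time penalty: 30 × $190 = $5,700
Subtotal: $16,630 + $16,630 + $5,700 = $38,960
Attorney fees: 20% of $38,960 = $7,792
Total award: $38,960 + $7,792 = $46,752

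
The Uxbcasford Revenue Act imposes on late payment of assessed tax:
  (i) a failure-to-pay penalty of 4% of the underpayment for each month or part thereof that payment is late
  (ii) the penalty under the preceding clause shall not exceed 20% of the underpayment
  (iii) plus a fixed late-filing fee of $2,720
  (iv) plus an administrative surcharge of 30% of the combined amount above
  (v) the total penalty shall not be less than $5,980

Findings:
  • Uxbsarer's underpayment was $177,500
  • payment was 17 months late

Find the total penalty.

Accrued rate: 4% × 17 = 68%, capped at 20% → 20%
Failure-to-pay penalty: 20% of $177,500 = $35,500
Penalty before surcharge: $35,500 + $2,720 = $38,220
Administrative surcharge: 30% of $38,220 = $11,466
Total penalty: $38,220 + $11,466 = $49,686
Minimum $5,980: $49,686 meets the minimum, no increase.

$49,686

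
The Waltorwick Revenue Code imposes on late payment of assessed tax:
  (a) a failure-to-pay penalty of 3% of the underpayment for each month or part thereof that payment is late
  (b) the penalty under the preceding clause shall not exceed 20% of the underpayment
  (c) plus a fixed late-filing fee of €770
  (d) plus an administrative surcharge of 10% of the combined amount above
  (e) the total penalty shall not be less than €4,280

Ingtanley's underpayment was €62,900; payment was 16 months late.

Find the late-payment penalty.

Accrued rate: 3% × 16 = 48%, capped at 20% → 20%
Failure-to-pay penalty: 20% of €62,900 = €12,580
Penalty before surcharge: €12,580 + €770 = €13,350
Administrative surcharge: 10% of €13,350 = €1,335
Total penalty: €13,350 + €1,335 = €14,685
Minimum €4,280: €14,685 meets the minimum, no increase.

€14,685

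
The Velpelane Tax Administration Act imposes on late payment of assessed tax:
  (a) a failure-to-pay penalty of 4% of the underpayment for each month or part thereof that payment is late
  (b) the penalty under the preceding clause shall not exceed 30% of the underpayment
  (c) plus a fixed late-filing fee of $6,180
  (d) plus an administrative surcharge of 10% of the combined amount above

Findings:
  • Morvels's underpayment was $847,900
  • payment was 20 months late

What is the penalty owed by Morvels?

Accrued rate: 4% × 20 = 80%, capped at 30% → 30%
Failure-to-pay penalty: 30% of $847,900 = $254,370
Penalty before surcharge: $254,370 + $6,180 = $260,550
Administrative surcharge: 10% of $260,550 = $26,055
Total penalty: $260,550 + $26,055 = $286,605

$286,605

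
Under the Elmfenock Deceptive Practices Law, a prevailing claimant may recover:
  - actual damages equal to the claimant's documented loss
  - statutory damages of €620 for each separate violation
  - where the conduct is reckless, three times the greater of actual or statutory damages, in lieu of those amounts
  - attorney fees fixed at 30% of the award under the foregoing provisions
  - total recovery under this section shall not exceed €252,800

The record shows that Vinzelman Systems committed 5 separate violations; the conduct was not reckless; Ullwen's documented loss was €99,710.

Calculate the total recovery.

Statutory damages: 5 × €620 = €3,100
Conduct not reckless: the in-lieu enhancement does not apply.
Actual plus statutory damages: €99,710 + €3,100 = €102,810
Attorney fees: 30% of €102,810 = €30,843
Total before cap: €102,810 + €30,843 = €133,653
Cap at €252,800: €133,653 is within the cap, no reduction.

Total recovery: €133,653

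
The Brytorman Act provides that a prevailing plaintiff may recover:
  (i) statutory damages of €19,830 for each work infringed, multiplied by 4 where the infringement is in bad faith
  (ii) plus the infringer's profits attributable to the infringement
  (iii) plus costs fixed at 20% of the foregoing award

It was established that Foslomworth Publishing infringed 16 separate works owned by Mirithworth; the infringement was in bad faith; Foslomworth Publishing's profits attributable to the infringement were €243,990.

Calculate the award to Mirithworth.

Statutory damages: 16 × €19,830 = €317,280
Multiplied by 4: 4 × €317,280 = €1,269,120
Combined award: €1,269,120 + €243,990 = €1,513,110
Costs: 20% of €1,513,110 = €302,622
Award plus costs: €1,513,110 + €302,622 = €1,815,732

€1,815,732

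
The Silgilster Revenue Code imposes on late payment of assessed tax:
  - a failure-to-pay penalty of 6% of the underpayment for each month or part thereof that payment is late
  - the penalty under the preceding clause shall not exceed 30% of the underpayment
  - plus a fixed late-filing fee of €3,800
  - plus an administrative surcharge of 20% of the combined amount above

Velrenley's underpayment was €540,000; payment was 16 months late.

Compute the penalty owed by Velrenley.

Accrued rate: 6% × 16 = 96%, capped at 30% → 30%
Failure-to-pay penalty: 30% of €540,000 = €162,000
Penalty before surcharge: €162,000 + €3,800 = €165,800
Administrative surcharge: 20% of €165,800 = €33,160
Total penalty: €165,800 + €33,160 = €198,960

€198,960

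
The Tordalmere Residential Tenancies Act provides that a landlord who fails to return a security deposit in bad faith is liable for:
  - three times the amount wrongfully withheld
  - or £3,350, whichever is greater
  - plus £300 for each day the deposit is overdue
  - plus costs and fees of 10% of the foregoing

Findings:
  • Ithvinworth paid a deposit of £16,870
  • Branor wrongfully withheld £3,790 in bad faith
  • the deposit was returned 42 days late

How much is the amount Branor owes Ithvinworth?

£26,367

Trebled: 3 × £3,790 = £11,370
Minimum £3,350: £11,370 meets the minimum, no increase.
Late-return penalty: 42 × £300 = £12,600
Damages plus late penalty: £11,370 + £12,600 = £23,970
Costs and fees: 10% of £23,970 = £2,397
Total recovery: £23,970 + £2,397 = £26,367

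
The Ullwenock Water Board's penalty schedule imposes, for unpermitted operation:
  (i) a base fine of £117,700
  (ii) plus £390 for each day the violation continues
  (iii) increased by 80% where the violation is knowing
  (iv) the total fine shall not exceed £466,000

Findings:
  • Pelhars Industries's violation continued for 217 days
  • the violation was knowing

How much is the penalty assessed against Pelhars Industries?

£364,194

Per-day component: 217 × £390 = £84,630
Base plus per-day: £117,700 + £84,630 = £202,330
Enhancement: 80% of £202,330 = £161,864
Enhanced fine: £202,330 + £161,864 = £364,194
Cap at £466,000: £364,194 is within the cap, no reduction.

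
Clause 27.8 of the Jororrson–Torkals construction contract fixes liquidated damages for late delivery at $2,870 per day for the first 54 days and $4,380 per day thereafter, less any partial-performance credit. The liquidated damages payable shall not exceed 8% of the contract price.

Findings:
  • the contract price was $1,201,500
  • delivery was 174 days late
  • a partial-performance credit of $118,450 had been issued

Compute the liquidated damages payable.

$96,120

First 54 days: 54 × $2,870 = $154,980
Remaining days: (174 − 54) × $4,380 = $525,600
Accrued per-day damages: $154,980 + $525,600 = $680,580
Less partial-performance credit: $680,580 − $118,450 = $562,130
Cap: 8% of $1,201,500 = $96,120
Cap at $96,120: $562,130 exceeds the cap → $96,120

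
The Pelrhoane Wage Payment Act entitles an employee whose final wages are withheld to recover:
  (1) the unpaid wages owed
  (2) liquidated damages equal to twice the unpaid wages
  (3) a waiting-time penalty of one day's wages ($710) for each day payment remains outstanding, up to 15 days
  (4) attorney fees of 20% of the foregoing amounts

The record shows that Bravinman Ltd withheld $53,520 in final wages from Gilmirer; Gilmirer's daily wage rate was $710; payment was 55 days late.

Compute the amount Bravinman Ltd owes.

Doubled: 2 × $53,520 = $107,040
Penalty days: min(55, 15) = 15
Waiting-time penalty: 15 × $710 = $10,650
Subtotal: $53,520 + $107,040 + $10,650 = $171,210
Attorney fees: 20% of $171,210 = $34,242
Total award: $171,210 + $34,242 = $205,452

$205,452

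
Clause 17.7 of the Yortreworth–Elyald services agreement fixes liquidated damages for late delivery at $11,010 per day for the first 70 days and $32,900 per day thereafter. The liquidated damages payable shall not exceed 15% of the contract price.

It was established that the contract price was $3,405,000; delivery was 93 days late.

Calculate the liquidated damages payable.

First 70 days: 70 × $11,010 = $770,700
Remaining days: (93 − 70) × $32,900 = $756,700
Accrued per-day damages: $770,700 + $756,700 = $1,527,400
Cap: 15% of $3,405,000 = $510,750
Cap at $510,750: $1,527,400 exceeds the cap → $510,750

Liquidated damages: $510,750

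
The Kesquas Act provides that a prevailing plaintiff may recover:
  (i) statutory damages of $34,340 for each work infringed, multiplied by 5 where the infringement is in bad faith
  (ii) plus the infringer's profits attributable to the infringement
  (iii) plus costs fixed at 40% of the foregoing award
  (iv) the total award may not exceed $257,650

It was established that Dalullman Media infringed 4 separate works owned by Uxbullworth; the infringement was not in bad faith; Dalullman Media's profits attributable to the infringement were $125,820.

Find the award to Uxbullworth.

$257,650

Statutory damages: 4 × $34,340 = $137,360
Infringement not in bad faith: no ×5 enhancement.
Combined award: $137,360 + $125,820 = $263,180
Costs: 40% of $263,180 = $105,272
Award plus costs: $263,180 + $105,272 = $368,452
Cap at $257,650: $368,452 exceeds the cap → $257,650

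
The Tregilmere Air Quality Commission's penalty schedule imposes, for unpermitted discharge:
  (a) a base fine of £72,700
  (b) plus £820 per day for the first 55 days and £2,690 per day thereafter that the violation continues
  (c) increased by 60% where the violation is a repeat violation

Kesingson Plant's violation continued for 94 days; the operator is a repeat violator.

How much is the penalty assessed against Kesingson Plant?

First 55 days: 55 × £820 = £45,100
Remaining days: (94 − 55) × £2,690 = £104,910
Per-day component: £45,100 + £104,910 = £150,010
Base plus per-day: £72,700 + £150,010 = £222,710
Enhancement: 60% of £222,710 = £133,626
Enhanced fine: £222,710 + £133,626 = £356,336

£356,336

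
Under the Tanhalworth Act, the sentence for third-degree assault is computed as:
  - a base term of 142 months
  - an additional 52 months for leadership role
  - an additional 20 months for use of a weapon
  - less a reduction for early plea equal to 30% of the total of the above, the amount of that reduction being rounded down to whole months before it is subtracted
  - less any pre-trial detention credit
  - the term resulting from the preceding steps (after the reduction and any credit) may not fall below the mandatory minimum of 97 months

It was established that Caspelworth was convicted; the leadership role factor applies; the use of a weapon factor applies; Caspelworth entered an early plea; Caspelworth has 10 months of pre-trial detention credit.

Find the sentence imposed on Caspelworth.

140 months

Leadership role enhancement: +52 months
Use of a weapon enhancement: +20 months
Adjusted term: 142 months + 52 months + 20 months = 214 months
Early plea reduction: 30% of 214 months = 64 months (rounded down)
After reduction: 214 − 64 = 150 months
Less pre-trial detention credit: 150 months − 10 months = 140 months
Minimum 97 months: 140 months meets the minimum, no increase.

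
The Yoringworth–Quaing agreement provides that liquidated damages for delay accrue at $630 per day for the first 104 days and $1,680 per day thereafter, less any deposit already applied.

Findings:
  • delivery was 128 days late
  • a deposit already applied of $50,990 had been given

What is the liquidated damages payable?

$54,850

First 104 days: 104 × $630 = $65,520
Remaining days: (128 − 104) × $1,680 = $40,320
Accrued per-day damages: $65,520 + $40,320 = $105,840
Less deposit already applied: $105,840 − $50,990 = $54,850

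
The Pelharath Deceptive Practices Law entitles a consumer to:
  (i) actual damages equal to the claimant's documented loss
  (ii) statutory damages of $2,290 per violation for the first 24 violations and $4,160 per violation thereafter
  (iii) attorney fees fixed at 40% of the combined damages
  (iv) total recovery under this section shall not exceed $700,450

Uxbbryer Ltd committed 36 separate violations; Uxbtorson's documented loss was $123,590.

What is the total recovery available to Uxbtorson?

First 24 violations: 24 × $2,290 = $54,960
Remaining violations: (36 − 24) × $4,160 = $49,920
Statutory damages: $54,960 + $49,920 = $104,880
Combined damages: $123,590 + $104,880 = $228,470
Attorney fees: 40% of $228,470 = $91,388
Total before cap: $228,470 + $91,388 = $319,858
Cap at $700,450: $319,858 is within the cap, no reduction.

$319,858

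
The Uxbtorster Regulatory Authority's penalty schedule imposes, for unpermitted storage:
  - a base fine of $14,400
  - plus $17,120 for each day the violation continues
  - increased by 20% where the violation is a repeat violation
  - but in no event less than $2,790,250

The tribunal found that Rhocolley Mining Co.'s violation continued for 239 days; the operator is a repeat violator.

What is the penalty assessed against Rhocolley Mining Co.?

$4,927,296

Per-day component: 239 × $17,120 = $4,091,680
Base plus per-day: $14,400 + $4,091,680 = $4,106,080
Enhancement: 20% of $4,106,080 = $821,216
Enhanced fine: $4,106,080 + $821,216 = $4,927,296
Minimum $2,790,250: $4,927,296 meets the minimum, no increase.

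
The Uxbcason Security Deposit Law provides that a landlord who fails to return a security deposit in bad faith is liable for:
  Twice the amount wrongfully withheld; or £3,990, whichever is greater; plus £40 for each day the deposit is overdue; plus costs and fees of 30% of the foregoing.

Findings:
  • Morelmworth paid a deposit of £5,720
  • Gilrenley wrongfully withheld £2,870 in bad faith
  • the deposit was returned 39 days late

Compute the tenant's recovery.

£9,490

Doubled: 2 × £2,870 = £5,740
Minimum £3,990: £5,740 meets the minimum, no increase.
Late-return penalty: 39 × £40 = £1,560
Damages plus late penalty: £5,740 + £1,560 = £7,300
Costs and fees: 30% of £7,300 = £2,190
Total recovery: £7,300 + £2,190 = £9,490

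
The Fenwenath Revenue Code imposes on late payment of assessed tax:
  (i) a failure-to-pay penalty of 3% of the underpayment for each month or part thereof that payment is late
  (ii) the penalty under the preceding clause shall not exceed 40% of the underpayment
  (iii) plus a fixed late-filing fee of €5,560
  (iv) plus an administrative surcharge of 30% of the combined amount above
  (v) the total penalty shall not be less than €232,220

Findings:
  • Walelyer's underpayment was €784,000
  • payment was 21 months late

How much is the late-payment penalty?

Penalty: €414,908

Accrued rate: 3% × 21 = 63%, capped at 40% → 40%
Failure-to-pay penalty: 40% of €784,000 = €313,600
Penalty before surcharge: €313,600 + €5,560 = €319,160
Administrative surcharge: 30% of €319,160 = €95,748
Total penalty: €319,160 + €95,748 = €414,908
Minimum €232,220: €414,908 meets the minimum, no increase.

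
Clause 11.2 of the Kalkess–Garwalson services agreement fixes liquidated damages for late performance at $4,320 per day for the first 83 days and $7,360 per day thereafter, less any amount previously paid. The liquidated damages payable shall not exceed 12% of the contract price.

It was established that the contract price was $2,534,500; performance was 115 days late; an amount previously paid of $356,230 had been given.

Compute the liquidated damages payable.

First 83 days: 83 × $4,320 = $358,560
Remaining days: (115 − 83) × $7,360 = $235,520
Accrued per-day damages: $358,560 + $235,520 = $594,080
Less amount previously paid: $594,080 − $356,230 = $237,850
Cap: 12% of $2,534,500 = $304,140
Cap at $304,140: $237,850 is within the cap, no reduction.

Liquidated damages: $237,850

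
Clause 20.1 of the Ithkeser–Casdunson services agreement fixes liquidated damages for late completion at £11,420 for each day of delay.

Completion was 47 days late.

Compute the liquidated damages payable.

£536,740

Per-day damages: 47 × £11,420 = £536,740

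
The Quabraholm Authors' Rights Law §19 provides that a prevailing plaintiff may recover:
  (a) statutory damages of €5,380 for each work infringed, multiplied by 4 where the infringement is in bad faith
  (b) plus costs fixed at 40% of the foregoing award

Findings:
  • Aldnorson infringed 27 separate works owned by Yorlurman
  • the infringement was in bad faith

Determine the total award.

Statutory damages: 27 × €5,380 = €145,260
Multiplied by 4: 4 × €145,260 = €581,040
Costs: 40% of €581,040 = €232,416
Award plus costs: €581,040 + €232,416 = €813,456

Award: €813,456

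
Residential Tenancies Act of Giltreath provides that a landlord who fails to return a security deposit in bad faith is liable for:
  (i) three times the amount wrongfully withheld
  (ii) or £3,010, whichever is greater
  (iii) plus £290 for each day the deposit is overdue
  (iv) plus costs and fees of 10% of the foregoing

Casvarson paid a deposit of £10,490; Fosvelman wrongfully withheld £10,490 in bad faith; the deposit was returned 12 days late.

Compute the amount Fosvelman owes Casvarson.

£38,445

Trebled: 3 × £10,490 = £31,470
Minimum £3,010: £31,470 meets the minimum, no increase.
Late-return penalty: 12 × £290 = £3,480
Damages plus late penalty: £31,470 + £3,480 = £34,950
Costs and fees: 10% of £34,950 = £3,495
Total recovery: £34,950 + £3,495 = £38,445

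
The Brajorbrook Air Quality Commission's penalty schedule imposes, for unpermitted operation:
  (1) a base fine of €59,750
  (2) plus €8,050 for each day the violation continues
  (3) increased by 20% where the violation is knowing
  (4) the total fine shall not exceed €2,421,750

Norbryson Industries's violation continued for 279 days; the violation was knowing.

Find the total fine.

€2,421,750

Per-day component: 279 × €8,050 = €2,245,950
Base plus per-day: €59,750 + €2,245,950 = €2,305,700
Enhancement: 20% of €2,305,700 = €461,140
Enhanced fine: €2,305,700 + €461,140 = €2,766,840
Cap at €2,421,750: €2,766,840 exceeds the cap → €2,421,750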